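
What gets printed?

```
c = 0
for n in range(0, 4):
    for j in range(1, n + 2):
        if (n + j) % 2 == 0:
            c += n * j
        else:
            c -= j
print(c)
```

n=0,j=1: odd sum, c = 0-1 = -1
n=1,j=1: even sum, c = (-1)+1 = 0
n=1,j=2: odd sum, c = 0-2 = -2
n=2,j=1: odd sum, c = (-2)-1 = -3
n=2,j=2: even sum, c = (-3)+4 = 1
n=2,j=3: odd sum, c = 1-3 = -2
n=3,j=1: even sum, c = (-2)+3 = 1
n=3,j=2: odd sum, c = 1-2 = -1
n=3,j=3: even sum, c = (-1)+9 = 8
n=3,j=4: odd sum, c = 8-4 = 4

4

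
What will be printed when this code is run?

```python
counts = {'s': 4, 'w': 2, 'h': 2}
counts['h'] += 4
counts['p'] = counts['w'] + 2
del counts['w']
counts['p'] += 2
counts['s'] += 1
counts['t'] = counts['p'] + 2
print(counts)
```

counts['h'] = 2+4 = 6 → {'s': 4, 'w': 2, 'h': 6}
counts['p'] = counts['w']+2 = 4 → {'s': 4, 'w': 2, 'h': 6, 'p': 4}
del 'w' → {'s': 4, 'h': 6, 'p': 4}
counts['p'] = 4+2 = 6 → {'s': 4, 'h': 6, 'p': 6}
counts['s'] = 4+1 = 5 → {'s': 5, 'h': 6, 'p': 6}
counts['t'] = counts['p']+2 = 8 → {'s': 5, 'h': 6, 'p': 6, 't': 8}

{'s': 5, 'h': 6, 'p': 6, 't': 8}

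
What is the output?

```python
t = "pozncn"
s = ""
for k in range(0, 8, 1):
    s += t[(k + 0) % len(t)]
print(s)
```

pozncnpo

k=0: add t[0]='p' → 'p'
k=1: add t[1]='o' → 'po'
k=2: add t[2]='z' → 'poz'
k=3: add t[3]='n' → 'pozn'
k=4: add t[4]='c' → 'poznc'
k=5: add t[5]='n' → 'pozncn'
k=6: add t[0]='p' → 'pozncnp'
k=7: add t[1]='o' → 'pozncnpo'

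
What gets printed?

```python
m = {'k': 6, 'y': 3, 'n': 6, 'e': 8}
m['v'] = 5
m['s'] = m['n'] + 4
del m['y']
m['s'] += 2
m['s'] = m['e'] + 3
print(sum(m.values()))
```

36

m['v'] = 5 → {'k': 6, 'y': 3, 'n': 6, 'e': 8, 'v': 5}
m['s'] = m['n']+4 = 10 → {'k': 6, 'y': 3, 'n': 6, 'e': 8, 'v': 5, 's': 10}
del 'y' → {'k': 6, 'n': 6, 'e': 8, 'v': 5, 's': 10}
m['s'] = 10+2 = 12 → {'k': 6, 'n': 6, 'e': 8, 'v': 5, 's': 12}
m['s'] = m['e']+3 = 11 → {'k': 6, 'n': 6, 'e': 8, 'v': 5, 's': 11}
sum of values = 36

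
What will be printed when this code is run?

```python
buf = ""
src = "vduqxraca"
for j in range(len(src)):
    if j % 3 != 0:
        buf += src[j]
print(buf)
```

duxrca

j=0: skip
j=1: add 'd' → 'd'
j=2: add 'u' → 'du'
j=3: skip
j=4: add 'x' → 'dux'
j=5: add 'r' → 'duxr'
j=6: skip
j=7: add 'c' → 'duxrc'
j=8: add 'a' → 'duxrca'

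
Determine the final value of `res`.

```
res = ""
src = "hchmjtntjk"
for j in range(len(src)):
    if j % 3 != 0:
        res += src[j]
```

'chjttj'

j=0: skip
j=1: add 'c' → 'c'
j=2: add 'h' → 'ch'
j=3: skip
j=4: add 'j' → 'chj'
j=5: add 't' → 'chjt'
j=6: skip
j=7: add 't' → 'chjtt'
j=8: add 'j' → 'chjttj'
j=9: skip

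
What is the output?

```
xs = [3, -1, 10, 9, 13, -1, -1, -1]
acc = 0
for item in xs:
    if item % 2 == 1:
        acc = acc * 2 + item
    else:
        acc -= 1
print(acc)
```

item=3: odd, acc = 0*2+3 = 3
item=-1: odd, acc = 3*2+(-1) = 5
item=10: not odd, acc = 5-1 = 4
item=9: odd, acc = 4*2+9 = 17
item=13: odd, acc = 17*2+13 = 47
item=-1: odd, acc = 47*2+(-1) = 93
item=-1: odd, acc = 93*2+(-1) = 185
item=-1: odd, acc = 185*2+(-1) = 369

369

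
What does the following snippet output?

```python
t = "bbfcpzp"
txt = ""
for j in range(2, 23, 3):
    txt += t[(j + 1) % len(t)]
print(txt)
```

j=2: add t[3]='c' → 'c'
j=5: add t[6]='p' → 'cp'
j=8: add t[2]='f' → 'cpf'
j=11: add t[5]='z' → 'cpfz'
j=14: add t[1]='b' → 'cpfzb'
j=17: add t[4]='p' → 'cpfzbp'
j=20: add t[0]='b' → 'cpfzbpb'

cpfzbpb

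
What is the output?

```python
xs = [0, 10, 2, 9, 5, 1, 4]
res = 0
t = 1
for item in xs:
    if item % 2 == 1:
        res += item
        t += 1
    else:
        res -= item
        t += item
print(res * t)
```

-20

item=0: not odd, res = 0-0 = 0; t=1
item=10: not odd, res = 0-10 = -10; t=11
item=2: not odd, res = (-10)-2 = -12; t=13
item=9: odd, res = (-12)+9 = -3; t=14
item=5: odd, res = (-3)+5 = 2; t=15
item=1: odd, res = 2+1 = 3; t=16
item=4: not odd, res = 3-4 = -1; t=20
res*t = (-1)*20 = -20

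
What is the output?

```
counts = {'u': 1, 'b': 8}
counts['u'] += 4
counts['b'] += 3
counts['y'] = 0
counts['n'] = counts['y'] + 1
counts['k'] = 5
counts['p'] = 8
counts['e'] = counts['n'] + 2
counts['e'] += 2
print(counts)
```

counts['u'] = 1+4 = 5 → {'u': 5, 'b': 8}
counts['b'] = 8+3 = 11 → {'u': 5, 'b': 11}
counts['y'] = 0 → {'u': 5, 'b': 11, 'y': 0}
counts['n'] = counts['y']+1 = 1 → {'u': 5, 'b': 11, 'y': 0, 'n': 1}
counts['k'] = 5 → {'u': 5, 'b': 11, 'y': 0, 'n': 1, 'k': 5}
counts['p'] = 8 → {'u': 5, 'b': 11, 'y': 0, 'n': 1, 'k': 5, 'p': 8}
counts['e'] = counts['n']+2 = 3 → {'u': 5, 'b': 11, 'y': 0, 'n': 1, 'k': 5, 'p': 8, 'e': 3}
counts['e'] = 3+2 = 5 → {'u': 5, 'b': 11, 'y': 0, 'n': 1, 'k': 5, 'p': 8, 'e': 5}

{'u': 5, 'b': 11, 'y': 0, 'n': 1, 'k': 5, 'p': 8, 'e': 5}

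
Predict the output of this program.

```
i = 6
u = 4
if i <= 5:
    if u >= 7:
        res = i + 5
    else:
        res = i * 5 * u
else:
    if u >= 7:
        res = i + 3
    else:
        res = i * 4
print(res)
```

i=6, u=4
i <= 5 is False; u >= 7 is False
→ res = i * 4 = 24

24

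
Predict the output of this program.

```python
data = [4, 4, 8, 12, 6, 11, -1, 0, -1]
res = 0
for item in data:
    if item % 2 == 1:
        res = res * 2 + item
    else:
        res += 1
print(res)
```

83

item=4: not odd, res = 0+1 = 1
item=4: not odd, res = 1+1 = 2
item=8: not odd, res = 2+1 = 3
item=12: not odd, res = 3+1 = 4
item=6: not odd, res = 4+1 = 5
item=11: odd, res = 5*2+11 = 21
item=-1: odd, res = 21*2+(-1) = 41
item=0: not odd, res = 41+1 = 42
item=-1: odd, res = 42*2+(-1) = 83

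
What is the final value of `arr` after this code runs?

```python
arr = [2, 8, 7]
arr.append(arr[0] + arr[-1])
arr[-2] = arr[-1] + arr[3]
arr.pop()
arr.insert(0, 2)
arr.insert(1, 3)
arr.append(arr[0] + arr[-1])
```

append arr[0]+arr[-1] = 2+7 = 9 → [2, 8, 7, 9]
arr[-2] = arr[-1]+arr[3] = 9+9 = 18 → [2, 8, 18, 9]
pop() removes 9 → [2, 8, 18]
insert 2 at 0 → [2, 2, 8, 18]
insert 3 at 1 → [2, 3, 2, 8, 18]
append arr[0]+arr[-1] = 2+18 = 20 → [2, 3, 2, 8, 18, 20]

[2, 3, 2, 8, 18, 20]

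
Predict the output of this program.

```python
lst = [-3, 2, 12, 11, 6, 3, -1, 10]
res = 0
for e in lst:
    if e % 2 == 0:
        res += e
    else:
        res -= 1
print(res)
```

26

e=-3: not even, res = 0-1 = -1
e=2: even, res = (-1)+2 = 1
e=12: even, res = 1+12 = 13
e=11: not even, res = 13-1 = 12
e=6: even, res = 12+6 = 18
e=3: not even, res = 18-1 = 17
e=-1: not even, res = 17-1 = 16
e=10: even, res = 16+10 = 26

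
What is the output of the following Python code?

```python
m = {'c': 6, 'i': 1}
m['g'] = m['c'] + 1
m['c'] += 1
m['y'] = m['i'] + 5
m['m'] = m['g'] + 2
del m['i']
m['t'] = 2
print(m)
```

m['g'] = m['c']+1 = 7 → {'c': 6, 'i': 1, 'g': 7}
m['c'] = 6+1 = 7 → {'c': 7, 'i': 1, 'g': 7}
m['y'] = m['i']+5 = 6 → {'c': 7, 'i': 1, 'g': 7, 'y': 6}
m['m'] = m['g']+2 = 9 → {'c': 7, 'i': 1, 'g': 7, 'y': 6, 'm': 9}
del 'i' → {'c': 7, 'g': 7, 'y': 6, 'm': 9}
m['t'] = 2 → {'c': 7, 'g': 7, 'y': 6, 'm': 9, 't': 2}

{'c': 7, 'g': 7, 'y': 6, 'm': 9, 't': 2}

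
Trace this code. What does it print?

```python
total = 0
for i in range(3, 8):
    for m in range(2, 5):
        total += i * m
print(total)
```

225

i=3,m=2: total = 0+6 = 6
i=3,m=3: total = 6+9 = 15
i=3,m=4: total = 15+12 = 27
i=4,m=2: total = 27+8 = 35
i=4,m=3: total = 35+12 = 47
i=4,m=4: total = 47+16 = 63
i=5,m=2: total = 63+10 = 73
i=5,m=3: total = 73+15 = 88
i=5,m=4: total = 88+20 = 108
i=6,m=2: total = 108+12 = 120
i=6,m=3: total = 120+18 = 138
i=6,m=4: total = 138+24 = 162
i=7,m=2: total = 162+14 = 176
i=7,m=3: total = 176+21 = 197
i=7,m=4: total = 197+28 = 225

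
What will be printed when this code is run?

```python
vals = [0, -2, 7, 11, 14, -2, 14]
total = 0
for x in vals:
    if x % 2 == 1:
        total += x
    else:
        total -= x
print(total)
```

-6

x=0: not odd, total = 0-0 = 0
x=-2: not odd, total = 0-(-2) = 2
x=7: odd, total = 2+7 = 9
x=11: odd, total = 9+11 = 20
x=14: not odd, total = 20-14 = 6
x=-2: not odd, total = 6-(-2) = 8
x=14: not odd, total = 8-14 = -6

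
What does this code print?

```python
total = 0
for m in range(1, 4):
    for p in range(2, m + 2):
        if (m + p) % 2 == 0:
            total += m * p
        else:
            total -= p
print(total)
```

m=1,p=2: odd sum, total = 0-2 = -2
m=2,p=2: even sum, total = (-2)+4 = 2
m=2,p=3: odd sum, total = 2-3 = -1
m=3,p=2: odd sum, total = (-1)-2 = -3
m=3,p=3: even sum, total = (-3)+9 = 6
m=3,p=4: odd sum, total = 6-4 = 2

2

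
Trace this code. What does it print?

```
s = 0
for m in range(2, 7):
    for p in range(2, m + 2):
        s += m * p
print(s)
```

m=2,p=2: s = 0+4 = 4
m=2,p=3: s = 4+6 = 10
m=3,p=2: s = 10+6 = 16
m=3,p=3: s = 16+9 = 25
m=3,p=4: s = 25+12 = 37
m=4,p=2: s = 37+8 = 45
m=4,p=3: s = 45+12 = 57
m=4,p=4: s = 57+16 = 73
m=4,p=5: s = 73+20 = 93
m=5,p=2: s = 93+10 = 103
m=5,p=3: s = 103+15 = 118
m=5,p=4: s = 118+20 = 138
m=5,p=5: s = 138+25 = 163
m=5,p=6: s = 163+30 = 193
m=6,p=2: s = 193+12 = 205
m=6,p=3: s = 205+18 = 223
m=6,p=4: s = 223+24 = 247
m=6,p=5: s = 247+30 = 277
m=6,p=6: s = 277+36 = 313
m=6,p=7: s = 313+42 = 355

355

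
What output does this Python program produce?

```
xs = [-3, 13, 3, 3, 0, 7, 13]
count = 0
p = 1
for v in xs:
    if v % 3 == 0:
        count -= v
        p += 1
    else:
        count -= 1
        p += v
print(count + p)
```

32

v=-3: %3==0, count = 0-(-3) = 3; p=2
v=13: not %3==0, count = 3-1 = 2; p=15
v=3: %3==0, count = 2-3 = -1; p=16
v=3: %3==0, count = (-1)-3 = -4; p=17
v=0: %3==0, count = (-4)-0 = -4; p=18
v=7: not %3==0, count = (-4)-1 = -5; p=25
v=13: not %3==0, count = (-5)-1 = -6; p=38
count+p = (-6)+38 = 32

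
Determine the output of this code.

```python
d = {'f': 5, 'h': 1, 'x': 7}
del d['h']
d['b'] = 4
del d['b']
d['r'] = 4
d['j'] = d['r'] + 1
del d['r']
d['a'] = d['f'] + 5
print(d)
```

del 'h' → {'f': 5, 'x': 7}
d['b'] = 4 → {'f': 5, 'x': 7, 'b': 4}
del 'b' → {'f': 5, 'x': 7}
d['r'] = 4 → {'f': 5, 'x': 7, 'r': 4}
d['j'] = d['r']+1 = 5 → {'f': 5, 'x': 7, 'r': 4, 'j': 5}
del 'r' → {'f': 5, 'x': 7, 'j': 5}
d['a'] = d['f']+5 = 10 → {'f': 5, 'x': 7, 'j': 5, 'a': 10}

{'f': 5, 'x': 7, 'j': 5, 'a': 10}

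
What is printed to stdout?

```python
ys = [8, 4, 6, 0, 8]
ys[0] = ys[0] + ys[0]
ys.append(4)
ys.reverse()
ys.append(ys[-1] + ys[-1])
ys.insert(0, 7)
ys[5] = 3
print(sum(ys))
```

76

ys[0] = ys[0]+ys[0] = 8+8 = 16 → [16, 4, 6, 0, 8]
append 4 → [16, 4, 6, 0, 8, 4]
reverse → [4, 8, 0, 6, 4, 16]
append ys[-1]+ys[-1] = 16+16 = 32 → [4, 8, 0, 6, 4, 16, 32]
insert 7 at 0 → [7, 4, 8, 0, 6, 4, 16, 32]
ys[5] = 3 → [7, 4, 8, 0, 6, 3, 16, 32]
sum = 76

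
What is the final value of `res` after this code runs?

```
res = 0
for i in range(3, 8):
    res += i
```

i=3: res = 0+3 = 3
i=4: res = 3+4 = 7
i=5: res = 7+5 = 12
i=6: res = 12+6 = 18
i=7: res = 18+7 = 25

25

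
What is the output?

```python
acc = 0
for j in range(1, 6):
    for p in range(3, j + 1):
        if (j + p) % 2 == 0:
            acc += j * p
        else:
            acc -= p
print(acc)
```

j=3,p=3: even sum, acc = 0+9 = 9
j=4,p=3: odd sum, acc = 9-3 = 6
j=4,p=4: even sum, acc = 6+16 = 22
j=5,p=3: even sum, acc = 22+15 = 37
j=5,p=4: odd sum, acc = 37-4 = 33
j=5,p=5: even sum, acc = 33+25 = 58

58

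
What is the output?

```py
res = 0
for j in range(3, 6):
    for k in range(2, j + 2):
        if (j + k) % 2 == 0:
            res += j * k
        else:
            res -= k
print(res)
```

47

j=3,k=2: odd sum, res = 0-2 = -2
j=3,k=3: even sum, res = (-2)+9 = 7
j=3,k=4: odd sum, res = 7-4 = 3
j=4,k=2: even sum, res = 3+8 = 11
j=4,k=3: odd sum, res = 11-3 = 8
j=4,k=4: even sum, res = 8+16 = 24
j=4,k=5: odd sum, res = 24-5 = 19
j=5,k=2: odd sum, res = 19-2 = 17
j=5,k=3: even sum, res = 17+15 = 32
j=5,k=4: odd sum, res = 32-4 = 28
j=5,k=5: even sum, res = 28+25 = 53
j=5,k=6: odd sum, res = 53-6 = 47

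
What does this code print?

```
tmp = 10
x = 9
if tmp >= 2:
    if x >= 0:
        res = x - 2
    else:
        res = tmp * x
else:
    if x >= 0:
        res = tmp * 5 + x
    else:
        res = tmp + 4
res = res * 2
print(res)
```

14

tmp=10, x=9
tmp >= 2 is True; x >= 0 is True
→ res = x - 2 = 7
res = 7*2 = 14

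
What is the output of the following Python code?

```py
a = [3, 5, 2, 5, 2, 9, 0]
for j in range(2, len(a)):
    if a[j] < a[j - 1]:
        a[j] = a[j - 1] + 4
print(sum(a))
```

93

j=2: 2<5, a[2] = 5+4 = 9 → [3, 5, 9, 5, 2, 9, 0]
j=3: 5<9, a[3] = 9+4 = 13 → [3, 5, 9, 13, 2, 9, 0]
j=4: 2<13, a[4] = 13+4 = 17 → [3, 5, 9, 13, 17, 9, 0]
j=5: 9<17, a[5] = 17+4 = 21 → [3, 5, 9, 13, 17, 21, 0]
j=6: 0<21, a[6] = 21+4 = 25 → [3, 5, 9, 13, 17, 21, 25]
sum = 93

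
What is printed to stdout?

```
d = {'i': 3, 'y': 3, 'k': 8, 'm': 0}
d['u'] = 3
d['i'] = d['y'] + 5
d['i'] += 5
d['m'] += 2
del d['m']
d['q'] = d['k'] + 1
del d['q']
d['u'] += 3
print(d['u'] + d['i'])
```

19

d['u'] = 3 → {'i': 3, 'y': 3, 'k': 8, 'm': 0, 'u': 3}
d['i'] = d['y']+5 = 8 → {'i': 8, 'y': 3, 'k': 8, 'm': 0, 'u': 3}
d['i'] = 8+5 = 13 → {'i': 13, 'y': 3, 'k': 8, 'm': 0, 'u': 3}
d['m'] = 0+2 = 2 → {'i': 13, 'y': 3, 'k': 8, 'm': 2, 'u': 3}
del 'm' → {'i': 13, 'y': 3, 'k': 8, 'u': 3}
d['q'] = d['k']+1 = 9 → {'i': 13, 'y': 3, 'k': 8, 'u': 3, 'q': 9}
del 'q' → {'i': 13, 'y': 3, 'k': 8, 'u': 3}
d['u'] = 3+3 = 6 → {'i': 13, 'y': 3, 'k': 8, 'u': 6}
d['u']+d['i'] = 6+13 = 19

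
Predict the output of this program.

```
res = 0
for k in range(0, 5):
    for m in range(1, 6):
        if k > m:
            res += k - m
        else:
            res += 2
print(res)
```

48

k=0,m=1: not 0>1, res = 0+2 = 2
k=0,m=2: not 0>2, res = 2+2 = 4
k=0,m=3: not 0>3, res = 4+2 = 6
k=0,m=4: not 0>4, res = 6+2 = 8
k=0,m=5: not 0>5, res = 8+2 = 10
k=1,m=1: not 1>1, res = 10+2 = 12
k=1,m=2: not 1>2, res = 12+2 = 14
k=1,m=3: not 1>3, res = 14+2 = 16
k=1,m=4: not 1>4, res = 16+2 = 18
k=1,m=5: not 1>5, res = 18+2 = 20
k=2,m=1: 2>1, res = 20+1 = 21
k=2,m=2: not 2>2, res = 21+2 = 23
k=2,m=3: not 2>3, res = 23+2 = 25
k=2,m=4: not 2>4, res = 25+2 = 27
k=2,m=5: not 2>5, res = 27+2 = 29
k=3,m=1: 3>1, res = 29+2 = 31
k=3,m=2: 3>2, res = 31+1 = 32
k=3,m=3: not 3>3, res = 32+2 = 34
k=3,m=4: not 3>4, res = 34+2 = 36
k=3,m=5: not 3>5, res = 36+2 = 38
k=4,m=1: 4>1, res = 38+3 = 41
k=4,m=2: 4>2, res = 41+2 = 43
k=4,m=3: 4>3, res = 43+1 = 44
k=4,m=4: not 4>4, res = 44+2 = 46
k=4,m=5: not 4>5, res = 46+2 = 48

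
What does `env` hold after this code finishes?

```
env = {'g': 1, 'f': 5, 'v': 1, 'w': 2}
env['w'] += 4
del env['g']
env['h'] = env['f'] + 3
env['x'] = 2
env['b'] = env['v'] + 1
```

env['w'] = 2+4 = 6 → {'g': 1, 'f': 5, 'v': 1, 'w': 6}
del 'g' → {'f': 5, 'v': 1, 'w': 6}
env['h'] = env['f']+3 = 8 → {'f': 5, 'v': 1, 'w': 6, 'h': 8}
env['x'] = 2 → {'f': 5, 'v': 1, 'w': 6, 'h': 8, 'x': 2}
env['b'] = env['v']+1 = 2 → {'f': 5, 'v': 1, 'w': 6, 'h': 8, 'x': 2, 'b': 2}

{'f': 5, 'v': 1, 'w': 6, 'h': 8, 'x': 2, 'b': 2}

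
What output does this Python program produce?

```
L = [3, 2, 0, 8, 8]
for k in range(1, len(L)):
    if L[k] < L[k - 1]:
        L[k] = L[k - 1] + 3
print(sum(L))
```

k=1: 2<3, L[1] = 3+3 = 6 → [3, 6, 0, 8, 8]
k=2: 0<6, L[2] = 6+3 = 9 → [3, 6, 9, 8, 8]
k=3: 8<9, L[3] = 9+3 = 12 → [3, 6, 9, 12, 8]
k=4: 8<12, L[4] = 12+3 = 15 → [3, 6, 9, 12, 15]
sum = 45

45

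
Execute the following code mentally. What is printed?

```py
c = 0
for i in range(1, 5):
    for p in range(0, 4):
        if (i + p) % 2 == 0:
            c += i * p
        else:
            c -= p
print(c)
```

i=1,p=0: odd sum, c = 0-0 = 0
i=1,p=1: even sum, c = 0+1 = 1
i=1,p=2: odd sum, c = 1-2 = -1
i=1,p=3: even sum, c = (-1)+3 = 2
i=2,p=0: even sum, c = 2+0 = 2
i=2,p=1: odd sum, c = 2-1 = 1
i=2,p=2: even sum, c = 1+4 = 5
i=2,p=3: odd sum, c = 5-3 = 2
i=3,p=0: odd sum, c = 2-0 = 2
i=3,p=1: even sum, c = 2+3 = 5
i=3,p=2: odd sum, c = 5-2 = 3
i=3,p=3: even sum, c = 3+9 = 12
i=4,p=0: even sum, c = 12+0 = 12
i=4,p=1: odd sum, c = 12-1 = 11
i=4,p=2: even sum, c = 11+8 = 19
i=4,p=3: odd sum, c = 19-3 = 16

16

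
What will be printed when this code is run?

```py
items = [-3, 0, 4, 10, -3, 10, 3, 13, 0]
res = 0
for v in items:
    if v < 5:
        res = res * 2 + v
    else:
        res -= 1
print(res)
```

v=-3: <5, res = 0*2+(-3) = -3
v=0: <5, res = (-3)*2+0 = -6
v=4: <5, res = (-6)*2+4 = -8
v=10: not <5, res = (-8)-1 = -9
v=-3: <5, res = (-9)*2+(-3) = -21
v=10: not <5, res = (-21)-1 = -22
v=3: <5, res = (-22)*2+3 = -41
v=13: not <5, res = (-41)-1 = -42
v=0: <5, res = (-42)*2+0 = -84

-84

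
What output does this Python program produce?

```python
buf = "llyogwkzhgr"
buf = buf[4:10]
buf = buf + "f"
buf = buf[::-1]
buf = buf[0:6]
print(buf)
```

fghzkw

slice [4:10] → 'gwkzhg'
+ 'f' → 'gwkzhgf'
reverse → 'fghzkwg'
slice [0:6] → 'fghzkw'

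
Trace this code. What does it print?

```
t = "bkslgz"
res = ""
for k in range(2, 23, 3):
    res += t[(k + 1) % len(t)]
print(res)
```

lblblbl

k=2: add t[3]='l' → 'l'
k=5: add t[0]='b' → 'lb'
k=8: add t[3]='l' → 'lbl'
k=11: add t[0]='b' → 'lblb'
k=14: add t[3]='l' → 'lblbl'
k=17: add t[0]='b' → 'lblblb'
k=20: add t[3]='l' → 'lblblbl'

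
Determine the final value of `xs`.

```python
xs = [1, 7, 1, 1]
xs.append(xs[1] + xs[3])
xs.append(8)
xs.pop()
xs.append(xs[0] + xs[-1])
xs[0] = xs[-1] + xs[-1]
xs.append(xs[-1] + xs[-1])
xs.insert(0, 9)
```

append xs[1]+xs[3] = 7+1 = 8 → [1, 7, 1, 1, 8]
append 8 → [1, 7, 1, 1, 8, 8]
pop() removes 8 → [1, 7, 1, 1, 8]
append xs[0]+xs[-1] = 1+8 = 9 → [1, 7, 1, 1, 8, 9]
xs[0] = xs[-1]+xs[-1] = 9+9 = 18 → [18, 7, 1, 1, 8, 9]
append xs[-1]+xs[-1] = 9+9 = 18 → [18, 7, 1, 1, 8, 9, 18]
insert 9 at 0 → [9, 18, 7, 1, 1, 8, 9, 18]

[9, 18, 7, 1, 1, 8, 9, 18]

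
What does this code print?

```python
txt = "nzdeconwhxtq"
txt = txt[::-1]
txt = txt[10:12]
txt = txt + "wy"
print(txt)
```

znwy

reverse → 'qtxhwnocedzn'
slice [10:12] → 'zn'
+ 'wy' → 'znwy'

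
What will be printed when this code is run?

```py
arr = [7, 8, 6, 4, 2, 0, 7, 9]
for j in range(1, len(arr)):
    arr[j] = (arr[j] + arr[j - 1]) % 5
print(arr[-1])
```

j=1: arr[1] = (8+7)%5 = 0 → [7, 0, 6, 4, 2, 0, 7, 9]
j=2: arr[2] = (6+0)%5 = 1 → [7, 0, 1, 4, 2, 0, 7, 9]
j=3: arr[3] = (4+1)%5 = 0 → [7, 0, 1, 0, 2, 0, 7, 9]
j=4: arr[4] = (2+0)%5 = 2 → [7, 0, 1, 0, 2, 0, 7, 9]
j=5: arr[5] = (0+2)%5 = 2 → [7, 0, 1, 0, 2, 2, 7, 9]
j=6: arr[6] = (7+2)%5 = 4 → [7, 0, 1, 0, 2, 2, 4, 9]
j=7: arr[7] = (9+4)%5 = 3 → [7, 0, 1, 0, 2, 2, 4, 3]

3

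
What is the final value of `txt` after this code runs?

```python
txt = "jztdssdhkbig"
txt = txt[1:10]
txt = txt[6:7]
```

slice [1:10] → 'ztdssdhkb'
slice [6:7] → 'h'

'h'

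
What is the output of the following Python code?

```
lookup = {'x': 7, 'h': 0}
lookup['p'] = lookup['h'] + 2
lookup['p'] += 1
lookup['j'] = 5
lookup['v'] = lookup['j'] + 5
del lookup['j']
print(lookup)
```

lookup['p'] = lookup['h']+2 = 2 → {'x': 7, 'h': 0, 'p': 2}
lookup['p'] = 2+1 = 3 → {'x': 7, 'h': 0, 'p': 3}
lookup['j'] = 5 → {'x': 7, 'h': 0, 'p': 3, 'j': 5}
lookup['v'] = lookup['j']+5 = 10 → {'x': 7, 'h': 0, 'p': 3, 'j': 5, 'v': 10}
del 'j' → {'x': 7, 'h': 0, 'p': 3, 'v': 10}

{'x': 7, 'h': 0, 'p': 3, 'v': 10}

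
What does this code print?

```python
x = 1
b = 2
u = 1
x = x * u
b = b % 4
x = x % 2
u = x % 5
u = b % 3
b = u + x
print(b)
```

x = 1*1 = 1
b = 2%4 = 2
x = 1%2 = 1
u = 1%5 = 1
u = 2%3 = 2
b = 2+1 = 3

3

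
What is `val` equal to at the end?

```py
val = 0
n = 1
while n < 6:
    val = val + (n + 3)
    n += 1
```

n=1: val = 0+4 = 4
n=2: val = 4+5 = 9
n=3: val = 9+6 = 15
n=4: val = 15+7 = 22
n=5: val = 22+8 = 30

30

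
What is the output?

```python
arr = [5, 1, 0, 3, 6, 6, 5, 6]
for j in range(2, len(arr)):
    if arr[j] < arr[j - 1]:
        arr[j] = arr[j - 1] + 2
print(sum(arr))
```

j=2: 0<1, arr[2] = 1+2 = 3 → [5, 1, 3, 3, 6, 6, 5, 6]
j=3: 3>=3, unchanged → [5, 1, 3, 3, 6, 6, 5, 6]
j=4: 6>=3, unchanged → [5, 1, 3, 3, 6, 6, 5, 6]
j=5: 6>=6, unchanged → [5, 1, 3, 3, 6, 6, 5, 6]
j=6: 5<6, arr[6] = 6+2 = 8 → [5, 1, 3, 3, 6, 6, 8, 6]
j=7: 6<8, arr[7] = 8+2 = 10 → [5, 1, 3, 3, 6, 6, 8, 10]
sum = 42

42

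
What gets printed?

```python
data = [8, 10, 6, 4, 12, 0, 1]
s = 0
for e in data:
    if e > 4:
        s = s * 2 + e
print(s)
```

128

e=8: >4, s = 0*2+8 = 8
e=10: >4, s = 8*2+10 = 26
e=6: >4, s = 26*2+6 = 58
e=4: not >4
e=12: >4, s = 58*2+12 = 128
e=0: not >4
e=1: not >4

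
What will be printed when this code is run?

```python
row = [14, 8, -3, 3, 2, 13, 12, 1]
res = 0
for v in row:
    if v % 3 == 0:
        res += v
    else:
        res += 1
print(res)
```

v=14: not %3==0, res = 0+1 = 1
v=8: not %3==0, res = 1+1 = 2
v=-3: %3==0, res = 2+(-3) = -1
v=3: %3==0, res = (-1)+3 = 2
v=2: not %3==0, res = 2+1 = 3
v=13: not %3==0, res = 3+1 = 4
v=12: %3==0, res = 4+12 = 16
v=1: not %3==0, res = 16+1 = 17

17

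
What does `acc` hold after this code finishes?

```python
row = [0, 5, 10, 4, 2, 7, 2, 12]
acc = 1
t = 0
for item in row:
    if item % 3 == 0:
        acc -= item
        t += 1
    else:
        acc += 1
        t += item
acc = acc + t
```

27

item=0: %3==0, acc = 1-0 = 1; t=1
item=5: not %3==0, acc = 1+1 = 2; t=6
item=10: not %3==0, acc = 2+1 = 3; t=16
item=4: not %3==0, acc = 3+1 = 4; t=20
item=2: not %3==0, acc = 4+1 = 5; t=22
item=7: not %3==0, acc = 5+1 = 6; t=29
item=2: not %3==0, acc = 6+1 = 7; t=31
item=12: %3==0, acc = 7-12 = -5; t=32
acc+t = (-5)+32 = 27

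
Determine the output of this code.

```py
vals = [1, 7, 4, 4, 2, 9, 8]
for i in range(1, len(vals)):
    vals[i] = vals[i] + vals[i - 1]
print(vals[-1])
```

35

i=1: vals[1] = 7+1 = 8 → [1, 8, 4, 4, 2, 9, 8]
i=2: vals[2] = 4+8 = 12 → [1, 8, 12, 4, 2, 9, 8]
i=3: vals[3] = 4+12 = 16 → [1, 8, 12, 16, 2, 9, 8]
i=4: vals[4] = 2+16 = 18 → [1, 8, 12, 16, 18, 9, 8]
i=5: vals[5] = 9+18 = 27 → [1, 8, 12, 16, 18, 27, 8]
i=6: vals[6] = 8+27 = 35 → [1, 8, 12, 16, 18, 27, 35]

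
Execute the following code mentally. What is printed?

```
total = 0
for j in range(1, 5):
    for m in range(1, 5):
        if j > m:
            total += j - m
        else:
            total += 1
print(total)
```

j=1,m=1: not 1>1, total = 0+1 = 1
j=1,m=2: not 1>2, total = 1+1 = 2
j=1,m=3: not 1>3, total = 2+1 = 3
j=1,m=4: not 1>4, total = 3+1 = 4
j=2,m=1: 2>1, total = 4+1 = 5
j=2,m=2: not 2>2, total = 5+1 = 6
j=2,m=3: not 2>3, total = 6+1 = 7
j=2,m=4: not 2>4, total = 7+1 = 8
j=3,m=1: 3>1, total = 8+2 = 10
j=3,m=2: 3>2, total = 10+1 = 11
j=3,m=3: not 3>3, total = 11+1 = 12
j=3,m=4: not 3>4, total = 12+1 = 13
j=4,m=1: 4>1, total = 13+3 = 16
j=4,m=2: 4>2, total = 16+2 = 18
j=4,m=3: 4>3, total = 18+1 = 19
j=4,m=4: not 4>4, total = 19+1 = 20

20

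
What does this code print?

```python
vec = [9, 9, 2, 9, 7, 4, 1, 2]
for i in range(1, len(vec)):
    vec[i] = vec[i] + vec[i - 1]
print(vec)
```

[9, 18, 20, 29, 36, 40, 41, 43]

i=1: vec[1] = 9+9 = 18 → [9, 18, 2, 9, 7, 4, 1, 2]
i=2: vec[2] = 2+18 = 20 → [9, 18, 20, 9, 7, 4, 1, 2]
i=3: vec[3] = 9+20 = 29 → [9, 18, 20, 29, 7, 4, 1, 2]
i=4: vec[4] = 7+29 = 36 → [9, 18, 20, 29, 36, 4, 1, 2]
i=5: vec[5] = 4+36 = 40 → [9, 18, 20, 29, 36, 40, 1, 2]
i=6: vec[6] = 1+40 = 41 → [9, 18, 20, 29, 36, 40, 41, 2]
i=7: vec[7] = 2+41 = 43 → [9, 18, 20, 29, 36, 40, 41, 43]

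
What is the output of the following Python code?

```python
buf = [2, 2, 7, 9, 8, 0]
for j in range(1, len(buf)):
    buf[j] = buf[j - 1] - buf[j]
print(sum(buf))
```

j=1: buf[1] = 2-2 = 0 → [2, 0, 7, 9, 8, 0]
j=2: buf[2] = 0-7 = -7 → [2, 0, -7, 9, 8, 0]
j=3: buf[3] = (-7)-9 = -16 → [2, 0, -7, -16, 8, 0]
j=4: buf[4] = (-16)-8 = -24 → [2, 0, -7, -16, -24, 0]
j=5: buf[5] = (-24)-0 = -24 → [2, 0, -7, -16, -24, -24]
sum = -69

-69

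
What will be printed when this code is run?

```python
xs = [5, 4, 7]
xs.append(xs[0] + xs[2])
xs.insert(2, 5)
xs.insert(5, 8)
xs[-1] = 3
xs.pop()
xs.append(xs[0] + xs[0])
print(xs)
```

append xs[0]+xs[2] = 5+7 = 12 → [5, 4, 7, 12]
insert 5 at 2 → [5, 4, 5, 7, 12]
insert 8 at 5 → [5, 4, 5, 7, 12, 8]
xs[-1] = 3 → [5, 4, 5, 7, 12, 3]
pop() removes 3 → [5, 4, 5, 7, 12]
append xs[0]+xs[0] = 5+5 = 10 → [5, 4, 5, 7, 12, 10]

[5, 4, 5, 7, 12, 10]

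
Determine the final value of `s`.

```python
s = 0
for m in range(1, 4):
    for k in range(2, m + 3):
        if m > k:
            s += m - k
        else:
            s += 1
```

9

m=1,k=2: not 1>2, s = 0+1 = 1
m=1,k=3: not 1>3, s = 1+1 = 2
m=2,k=2: not 2>2, s = 2+1 = 3
m=2,k=3: not 2>3, s = 3+1 = 4
m=2,k=4: not 2>4, s = 4+1 = 5
m=3,k=2: 3>2, s = 5+1 = 6
m=3,k=3: not 3>3, s = 6+1 = 7
m=3,k=4: not 3>4, s = 7+1 = 8
m=3,k=5: not 3>5, s = 8+1 = 9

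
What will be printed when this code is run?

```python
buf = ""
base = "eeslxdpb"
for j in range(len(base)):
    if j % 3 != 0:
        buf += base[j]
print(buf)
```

esxdb

j=0: skip
j=1: add 'e' → 'e'
j=2: add 's' → 'es'
j=3: skip
j=4: add 'x' → 'esx'
j=5: add 'd' → 'esxd'
j=6: skip
j=7: add 'b' → 'esxdb'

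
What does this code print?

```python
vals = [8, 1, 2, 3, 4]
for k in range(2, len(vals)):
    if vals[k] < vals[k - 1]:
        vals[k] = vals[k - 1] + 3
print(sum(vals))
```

k=2: 2>=1, unchanged → [8, 1, 2, 3, 4]
k=3: 3>=2, unchanged → [8, 1, 2, 3, 4]
k=4: 4>=3, unchanged → [8, 1, 2, 3, 4]
sum = 18

18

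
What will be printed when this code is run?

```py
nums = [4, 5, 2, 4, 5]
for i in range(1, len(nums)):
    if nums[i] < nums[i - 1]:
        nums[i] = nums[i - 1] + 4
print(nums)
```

i=1: 5>=4, unchanged → [4, 5, 2, 4, 5]
i=2: 2<5, nums[2] = 5+4 = 9 → [4, 5, 9, 4, 5]
i=3: 4<9, nums[3] = 9+4 = 13 → [4, 5, 9, 13, 5]
i=4: 5<13, nums[4] = 13+4 = 17 → [4, 5, 9, 13, 17]

[4, 5, 9, 13, 17]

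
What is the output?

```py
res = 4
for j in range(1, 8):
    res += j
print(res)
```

j=1: res = 4+1 = 5
j=2: res = 5+2 = 7
j=3: res = 7+3 = 10
j=4: res = 10+4 = 14
j=5: res = 14+5 = 19
j=6: res = 19+6 = 25
j=7: res = 25+7 = 32

32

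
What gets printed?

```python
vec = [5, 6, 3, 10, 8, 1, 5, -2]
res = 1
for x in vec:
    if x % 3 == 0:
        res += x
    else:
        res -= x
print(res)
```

x=5: not %3==0, res = 1-5 = -4
x=6: %3==0, res = (-4)+6 = 2
x=3: %3==0, res = 2+3 = 5
x=10: not %3==0, res = 5-10 = -5
x=8: not %3==0, res = (-5)-8 = -13
x=1: not %3==0, res = (-13)-1 = -14
x=5: not %3==0, res = (-14)-5 = -19
x=-2: not %3==0, res = (-19)-(-2) = -17

-17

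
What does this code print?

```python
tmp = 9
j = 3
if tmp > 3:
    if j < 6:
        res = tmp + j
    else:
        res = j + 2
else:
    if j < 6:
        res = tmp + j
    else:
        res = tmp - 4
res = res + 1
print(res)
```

13

tmp=9, j=3
tmp > 3 is True; j < 6 is True
→ res = tmp + j = 12
res = 12+1 = 13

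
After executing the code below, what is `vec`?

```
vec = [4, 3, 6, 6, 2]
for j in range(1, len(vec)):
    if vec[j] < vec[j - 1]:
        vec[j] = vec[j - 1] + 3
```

[4, 7, 10, 13, 16]

j=1: 3<4, vec[1] = 4+3 = 7 → [4, 7, 6, 6, 2]
j=2: 6<7, vec[2] = 7+3 = 10 → [4, 7, 10, 6, 2]
j=3: 6<10, vec[3] = 10+3 = 13 → [4, 7, 10, 13, 2]
j=4: 2<13, vec[4] = 13+3 = 16 → [4, 7, 10, 13, 16]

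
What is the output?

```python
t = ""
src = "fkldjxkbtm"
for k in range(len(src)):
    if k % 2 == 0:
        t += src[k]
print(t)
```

k=0: add 'f' → 'f'
k=1: skip
k=2: add 'l' → 'fl'
k=3: skip
k=4: add 'j' → 'flj'
k=5: skip
k=6: add 'k' → 'fljk'
k=7: skip
k=8: add 't' → 'fljkt'
k=9: skip

fljkt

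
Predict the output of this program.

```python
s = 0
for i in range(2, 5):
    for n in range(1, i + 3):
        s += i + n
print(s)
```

i=2,n=1: s = 0+3 = 3
i=2,n=2: s = 3+4 = 7
i=2,n=3: s = 7+5 = 12
i=2,n=4: s = 12+6 = 18
i=3,n=1: s = 18+4 = 22
i=3,n=2: s = 22+5 = 27
i=3,n=3: s = 27+6 = 33
i=3,n=4: s = 33+7 = 40
i=3,n=5: s = 40+8 = 48
i=4,n=1: s = 48+5 = 53
i=4,n=2: s = 53+6 = 59
i=4,n=3: s = 59+7 = 66
i=4,n=4: s = 66+8 = 74
i=4,n=5: s = 74+9 = 83
i=4,n=6: s = 83+10 = 93

93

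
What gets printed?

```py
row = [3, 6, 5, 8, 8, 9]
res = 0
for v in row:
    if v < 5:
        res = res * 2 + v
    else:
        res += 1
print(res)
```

8

v=3: <5, res = 0*2+3 = 3
v=6: not <5, res = 3+1 = 4
v=5: not <5, res = 4+1 = 5
v=8: not <5, res = 5+1 = 6
v=8: not <5, res = 6+1 = 7
v=9: not <5, res = 7+1 = 8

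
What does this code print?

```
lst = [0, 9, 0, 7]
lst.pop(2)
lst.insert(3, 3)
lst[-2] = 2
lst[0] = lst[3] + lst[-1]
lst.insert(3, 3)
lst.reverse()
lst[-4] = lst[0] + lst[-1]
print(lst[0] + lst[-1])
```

pop(2) removes 0 → [0, 9, 7]
insert 3 at 3 → [0, 9, 7, 3]
lst[-2] = 2 → [0, 9, 2, 3]
lst[0] = lst[3]+lst[-1] = 3+3 = 6 → [6, 9, 2, 3]
insert 3 at 3 → [6, 9, 2, 3, 3]
reverse → [3, 3, 2, 9, 6]
lst[-4] = lst[0]+lst[-1] = 3+6 = 9 → [3, 9, 2, 9, 6]
lst[0]+lst[-1] = 3+6 = 9

9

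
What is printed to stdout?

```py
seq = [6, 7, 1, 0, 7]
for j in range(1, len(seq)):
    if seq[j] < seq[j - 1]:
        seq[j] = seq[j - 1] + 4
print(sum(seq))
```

j=1: 7>=6, unchanged → [6, 7, 1, 0, 7]
j=2: 1<7, seq[2] = 7+4 = 11 → [6, 7, 11, 0, 7]
j=3: 0<11, seq[3] = 11+4 = 15 → [6, 7, 11, 15, 7]
j=4: 7<15, seq[4] = 15+4 = 19 → [6, 7, 11, 15, 19]
sum = 58

58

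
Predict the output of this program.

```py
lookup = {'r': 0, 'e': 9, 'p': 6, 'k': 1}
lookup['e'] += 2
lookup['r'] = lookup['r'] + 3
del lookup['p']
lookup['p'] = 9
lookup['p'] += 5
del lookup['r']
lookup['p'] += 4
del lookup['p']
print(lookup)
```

{'e': 11, 'k': 1}

lookup['e'] = 9+2 = 11 → {'r': 0, 'e': 11, 'p': 6, 'k': 1}
lookup['r'] = lookup['r']+3 = 3 → {'r': 3, 'e': 11, 'p': 6, 'k': 1}
del 'p' → {'r': 3, 'e': 11, 'k': 1}
lookup['p'] = 9 → {'r': 3, 'e': 11, 'k': 1, 'p': 9}
lookup['p'] = 9+5 = 14 → {'r': 3, 'e': 11, 'k': 1, 'p': 14}
del 'r' → {'e': 11, 'k': 1, 'p': 14}
lookup['p'] = 14+4 = 18 → {'e': 11, 'k': 1, 'p': 18}
del 'p' → {'e': 11, 'k': 1}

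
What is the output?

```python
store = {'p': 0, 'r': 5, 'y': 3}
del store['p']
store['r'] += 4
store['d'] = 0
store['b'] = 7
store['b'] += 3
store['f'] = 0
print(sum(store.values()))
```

22

del 'p' → {'r': 5, 'y': 3}
store['r'] = 5+4 = 9 → {'r': 9, 'y': 3}
store['d'] = 0 → {'r': 9, 'y': 3, 'd': 0}
store['b'] = 7 → {'r': 9, 'y': 3, 'd': 0, 'b': 7}
store['b'] = 7+3 = 10 → {'r': 9, 'y': 3, 'd': 0, 'b': 10}
store['f'] = 0 → {'r': 9, 'y': 3, 'd': 0, 'b': 10, 'f': 0}
sum of values = 22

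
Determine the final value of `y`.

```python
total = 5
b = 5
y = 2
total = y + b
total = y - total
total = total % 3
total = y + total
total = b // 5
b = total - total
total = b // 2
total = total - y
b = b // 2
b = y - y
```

2

total = 2+5 = 7
total = 2-7 = -5
total = (-5)%3 = 1
total = 2+1 = 3
total = 5//5 = 1
b = 1-1 = 0
total = 0//2 = 0
total = 0-2 = -2
b = 0//2 = 0
b = 2-2 = 0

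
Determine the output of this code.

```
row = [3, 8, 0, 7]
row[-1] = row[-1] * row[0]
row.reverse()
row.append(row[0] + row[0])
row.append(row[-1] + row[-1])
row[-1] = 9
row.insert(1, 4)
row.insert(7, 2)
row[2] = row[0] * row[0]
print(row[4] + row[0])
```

24

row[-1] = row[-1]*row[0] = 7*3 = 21 → [3, 8, 0, 21]
reverse → [21, 0, 8, 3]
append row[0]+row[0] = 21+21 = 42 → [21, 0, 8, 3, 42]
append row[-1]+row[-1] = 42+42 = 84 → [21, 0, 8, 3, 42, 84]
row[-1] = 9 → [21, 0, 8, 3, 42, 9]
insert 4 at 1 → [21, 4, 0, 8, 3, 42, 9]
insert 2 at 7 → [21, 4, 0, 8, 3, 42, 9, 2]
row[2] = row[0]*row[0] = 21*21 = 441 → [21, 4, 441, 8, 3, 42, 9, 2]
row[4]+row[0] = 3+21 = 24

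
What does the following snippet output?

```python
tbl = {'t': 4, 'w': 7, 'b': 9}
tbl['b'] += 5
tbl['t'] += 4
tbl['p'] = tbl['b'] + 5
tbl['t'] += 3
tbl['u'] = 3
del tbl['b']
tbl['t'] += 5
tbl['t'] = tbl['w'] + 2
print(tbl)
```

{'t': 9, 'w': 7, 'p': 19, 'u': 3}

tbl['b'] = 9+5 = 14 → {'t': 4, 'w': 7, 'b': 14}
tbl['t'] = 4+4 = 8 → {'t': 8, 'w': 7, 'b': 14}
tbl['p'] = tbl['b']+5 = 19 → {'t': 8, 'w': 7, 'b': 14, 'p': 19}
tbl['t'] = 8+3 = 11 → {'t': 11, 'w': 7, 'b': 14, 'p': 19}
tbl['u'] = 3 → {'t': 11, 'w': 7, 'b': 14, 'p': 19, 'u': 3}
del 'b' → {'t': 11, 'w': 7, 'p': 19, 'u': 3}
tbl['t'] = 11+5 = 16 → {'t': 16, 'w': 7, 'p': 19, 'u': 3}
tbl['t'] = tbl['w']+2 = 9 → {'t': 9, 'w': 7, 'p': 19, 'u': 3}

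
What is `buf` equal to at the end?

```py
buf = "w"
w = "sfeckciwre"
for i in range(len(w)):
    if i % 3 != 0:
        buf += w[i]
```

'wfekcwr'

i=0: skip
i=1: add 'f' → 'wf'
i=2: add 'e' → 'wfe'
i=3: skip
i=4: add 'k' → 'wfek'
i=5: add 'c' → 'wfekc'
i=6: skip
i=7: add 'w' → 'wfekcw'
i=8: add 'r' → 'wfekcwr'
i=9: skip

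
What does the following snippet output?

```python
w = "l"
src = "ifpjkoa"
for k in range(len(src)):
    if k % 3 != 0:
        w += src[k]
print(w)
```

k=0: skip
k=1: add 'f' → 'lf'
k=2: add 'p' → 'lfp'
k=3: skip
k=4: add 'k' → 'lfpk'
k=5: add 'o' → 'lfpko'
k=6: skip

lfpko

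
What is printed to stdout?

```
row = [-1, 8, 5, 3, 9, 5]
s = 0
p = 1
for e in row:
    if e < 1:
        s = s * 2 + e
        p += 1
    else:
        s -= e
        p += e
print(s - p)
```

e=-1: <1, s = 0*2+(-1) = -1; p=2
e=8: not <1, s = (-1)-8 = -9; p=10
e=5: not <1, s = (-9)-5 = -14; p=15
e=3: not <1, s = (-14)-3 = -17; p=18
e=9: not <1, s = (-17)-9 = -26; p=27
e=5: not <1, s = (-26)-5 = -31; p=32
s-p = (-31)-32 = -63

-63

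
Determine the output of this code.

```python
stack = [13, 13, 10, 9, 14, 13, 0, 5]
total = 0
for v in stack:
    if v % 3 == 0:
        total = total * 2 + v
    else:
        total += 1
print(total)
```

v=13: not %3==0, total = 0+1 = 1
v=13: not %3==0, total = 1+1 = 2
v=10: not %3==0, total = 2+1 = 3
v=9: %3==0, total = 3*2+9 = 15
v=14: not %3==0, total = 15+1 = 16
v=13: not %3==0, total = 16+1 = 17
v=0: %3==0, total = 17*2+0 = 34
v=5: not %3==0, total = 34+1 = 35

35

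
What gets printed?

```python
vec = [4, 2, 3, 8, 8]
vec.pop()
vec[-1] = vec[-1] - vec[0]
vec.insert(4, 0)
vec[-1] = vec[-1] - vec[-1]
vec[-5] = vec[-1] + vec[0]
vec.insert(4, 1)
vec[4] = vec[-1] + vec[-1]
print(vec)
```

pop() removes 8 → [4, 2, 3, 8]
vec[-1] = vec[-1]-vec[0] = 8-4 = 4 → [4, 2, 3, 4]
insert 0 at 4 → [4, 2, 3, 4, 0]
vec[-1] = vec[-1]-vec[-1] = 0-0 = 0 → [4, 2, 3, 4, 0]
vec[-5] = vec[-1]+vec[0] = 0+4 = 4 → [4, 2, 3, 4, 0]
insert 1 at 4 → [4, 2, 3, 4, 1, 0]
vec[4] = vec[-1]+vec[-1] = 0+0 = 0 → [4, 2, 3, 4, 0, 0]

[4, 2, 3, 4, 0, 0]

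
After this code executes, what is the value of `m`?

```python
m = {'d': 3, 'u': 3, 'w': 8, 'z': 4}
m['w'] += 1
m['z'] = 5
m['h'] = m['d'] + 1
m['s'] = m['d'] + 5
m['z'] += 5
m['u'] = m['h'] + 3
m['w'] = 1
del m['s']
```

{'d': 3, 'u': 7, 'w': 1, 'z': 10, 'h': 4}

m['w'] = 8+1 = 9 → {'d': 3, 'u': 3, 'w': 9, 'z': 4}
m['z'] = 5 → {'d': 3, 'u': 3, 'w': 9, 'z': 5}
m['h'] = m['d']+1 = 4 → {'d': 3, 'u': 3, 'w': 9, 'z': 5, 'h': 4}
m['s'] = m['d']+5 = 8 → {'d': 3, 'u': 3, 'w': 9, 'z': 5, 'h': 4, 's': 8}
m['z'] = 5+5 = 10 → {'d': 3, 'u': 3, 'w': 9, 'z': 10, 'h': 4, 's': 8}
m['u'] = m['h']+3 = 7 → {'d': 3, 'u': 7, 'w': 9, 'z': 10, 'h': 4, 's': 8}
m['w'] = 1 → {'d': 3, 'u': 7, 'w': 1, 'z': 10, 'h': 4, 's': 8}
del 's' → {'d': 3, 'u': 7, 'w': 1, 'z': 10, 'h': 4}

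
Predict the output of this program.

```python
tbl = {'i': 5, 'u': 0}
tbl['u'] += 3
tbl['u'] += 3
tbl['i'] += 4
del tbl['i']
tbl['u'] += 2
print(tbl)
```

tbl['u'] = 0+3 = 3 → {'i': 5, 'u': 3}
tbl['u'] = 3+3 = 6 → {'i': 5, 'u': 6}
tbl['i'] = 5+4 = 9 → {'i': 9, 'u': 6}
del 'i' → {'u': 6}
tbl['u'] = 6+2 = 8 → {'u': 8}

{'u': 8}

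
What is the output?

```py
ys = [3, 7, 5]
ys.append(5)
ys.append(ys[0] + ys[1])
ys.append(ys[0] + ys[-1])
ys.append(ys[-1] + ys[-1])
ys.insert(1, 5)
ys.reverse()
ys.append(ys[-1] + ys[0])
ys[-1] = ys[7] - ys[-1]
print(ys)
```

append 5 → [3, 7, 5, 5]
append ys[0]+ys[1] = 3+7 = 10 → [3, 7, 5, 5, 10]
append ys[0]+ys[-1] = 3+10 = 13 → [3, 7, 5, 5, 10, 13]
append ys[-1]+ys[-1] = 13+13 = 26 → [3, 7, 5, 5, 10, 13, 26]
insert 5 at 1 → [3, 5, 7, 5, 5, 10, 13, 26]
reverse → [26, 13, 10, 5, 5, 7, 5, 3]
append ys[-1]+ys[0] = 3+26 = 29 → [26, 13, 10, 5, 5, 7, 5, 3, 29]
ys[-1] = ys[7]-ys[-1] = 3-29 = -26 → [26, 13, 10, 5, 5, 7, 5, 3, -26]

[26, 13, 10, 5, 5, 7, 5, 3, -26]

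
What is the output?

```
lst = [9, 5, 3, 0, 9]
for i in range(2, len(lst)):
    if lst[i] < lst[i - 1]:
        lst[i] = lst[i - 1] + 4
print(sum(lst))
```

53

i=2: 3<5, lst[2] = 5+4 = 9 → [9, 5, 9, 0, 9]
i=3: 0<9, lst[3] = 9+4 = 13 → [9, 5, 9, 13, 9]
i=4: 9<13, lst[4] = 13+4 = 17 → [9, 5, 9, 13, 17]
sum = 53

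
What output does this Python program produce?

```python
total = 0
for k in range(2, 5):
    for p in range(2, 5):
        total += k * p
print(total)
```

k=2,p=2: total = 0+4 = 4
k=2,p=3: total = 4+6 = 10
k=2,p=4: total = 10+8 = 18
k=3,p=2: total = 18+6 = 24
k=3,p=3: total = 24+9 = 33
k=3,p=4: total = 33+12 = 45
k=4,p=2: total = 45+8 = 53
k=4,p=3: total = 53+12 = 65
k=4,p=4: total = 65+16 = 81

81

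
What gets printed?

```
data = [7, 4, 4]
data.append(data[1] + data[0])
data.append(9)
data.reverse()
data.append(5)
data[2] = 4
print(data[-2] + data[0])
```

append data[1]+data[0] = 4+7 = 11 → [7, 4, 4, 11]
append 9 → [7, 4, 4, 11, 9]
reverse → [9, 11, 4, 4, 7]
append 5 → [9, 11, 4, 4, 7, 5]
data[2] = 4 → [9, 11, 4, 4, 7, 5]
data[-2]+data[0] = 7+9 = 16

16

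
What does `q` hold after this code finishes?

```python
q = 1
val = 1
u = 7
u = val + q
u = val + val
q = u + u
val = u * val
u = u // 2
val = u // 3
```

4

u = 1+1 = 2
u = 1+1 = 2
q = 2+2 = 4
val = 2*1 = 2
u = 2//2 = 1
val = 1//3 = 0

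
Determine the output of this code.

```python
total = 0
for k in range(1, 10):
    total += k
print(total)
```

45

k=1: total = 0+1 = 1
k=2: total = 1+2 = 3
k=3: total = 3+3 = 6
k=4: total = 6+4 = 10
k=5: total = 10+5 = 15
k=6: total = 15+6 = 21
k=7: total = 21+7 = 28
k=8: total = 28+8 = 36
k=9: total = 36+9 = 45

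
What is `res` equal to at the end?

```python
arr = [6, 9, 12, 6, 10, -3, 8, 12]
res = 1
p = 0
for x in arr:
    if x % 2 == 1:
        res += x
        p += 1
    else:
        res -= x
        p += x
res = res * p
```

-2632

x=6: not odd, res = 1-6 = -5; p=6
x=9: odd, res = (-5)+9 = 4; p=7
x=12: not odd, res = 4-12 = -8; p=19
x=6: not odd, res = (-8)-6 = -14; p=25
x=10: not odd, res = (-14)-10 = -24; p=35
x=-3: odd, res = (-24)+(-3) = -27; p=36
x=8: not odd, res = (-27)-8 = -35; p=44
x=12: not odd, res = (-35)-12 = -47; p=56
res*p = (-47)*56 = -2632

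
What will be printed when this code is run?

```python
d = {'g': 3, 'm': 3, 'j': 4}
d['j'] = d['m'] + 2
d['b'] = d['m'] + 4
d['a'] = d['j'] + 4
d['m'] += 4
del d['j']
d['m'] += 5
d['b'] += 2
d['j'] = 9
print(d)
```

{'g': 3, 'm': 12, 'b': 9, 'a': 9, 'j': 9}

d['j'] = d['m']+2 = 5 → {'g': 3, 'm': 3, 'j': 5}
d['b'] = d['m']+4 = 7 → {'g': 3, 'm': 3, 'j': 5, 'b': 7}
d['a'] = d['j']+4 = 9 → {'g': 3, 'm': 3, 'j': 5, 'b': 7, 'a': 9}
d['m'] = 3+4 = 7 → {'g': 3, 'm': 7, 'j': 5, 'b': 7, 'a': 9}
del 'j' → {'g': 3, 'm': 7, 'b': 7, 'a': 9}
d['m'] = 7+5 = 12 → {'g': 3, 'm': 12, 'b': 7, 'a': 9}
d['b'] = 7+2 = 9 → {'g': 3, 'm': 12, 'b': 9, 'a': 9}
d['j'] = 9 → {'g': 3, 'm': 12, 'b': 9, 'a': 9, 'j': 9}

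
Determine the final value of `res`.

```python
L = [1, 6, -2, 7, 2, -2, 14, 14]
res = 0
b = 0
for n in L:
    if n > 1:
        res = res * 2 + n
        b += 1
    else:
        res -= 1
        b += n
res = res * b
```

n=1: not >1, res = 0-1 = -1; b=1
n=6: >1, res = (-1)*2+6 = 4; b=2
n=-2: not >1, res = 4-1 = 3; b=0
n=7: >1, res = 3*2+7 = 13; b=1
n=2: >1, res = 13*2+2 = 28; b=2
n=-2: not >1, res = 28-1 = 27; b=0
n=14: >1, res = 27*2+14 = 68; b=1
n=14: >1, res = 68*2+14 = 150; b=2
res*b = 150*2 = 300

300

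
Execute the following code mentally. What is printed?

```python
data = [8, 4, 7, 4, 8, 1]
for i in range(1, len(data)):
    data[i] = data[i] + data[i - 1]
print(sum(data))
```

125

i=1: data[1] = 4+8 = 12 → [8, 12, 7, 4, 8, 1]
i=2: data[2] = 7+12 = 19 → [8, 12, 19, 4, 8, 1]
i=3: data[3] = 4+19 = 23 → [8, 12, 19, 23, 8, 1]
i=4: data[4] = 8+23 = 31 → [8, 12, 19, 23, 31, 1]
i=5: data[5] = 1+31 = 32 → [8, 12, 19, 23, 31, 32]
sum = 125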